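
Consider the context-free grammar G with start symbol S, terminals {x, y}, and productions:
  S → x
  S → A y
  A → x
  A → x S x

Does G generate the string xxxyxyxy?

yes

S ⇒ Ay ⇒ xSxy ⇒ xAyxy ⇒ xxSxyxy ⇒ xxAyxyxy ⇒ xxxyxyxy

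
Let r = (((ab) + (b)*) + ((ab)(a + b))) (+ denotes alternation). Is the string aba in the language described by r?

The right alternative ((ab)(a+b)) matches aba.

yes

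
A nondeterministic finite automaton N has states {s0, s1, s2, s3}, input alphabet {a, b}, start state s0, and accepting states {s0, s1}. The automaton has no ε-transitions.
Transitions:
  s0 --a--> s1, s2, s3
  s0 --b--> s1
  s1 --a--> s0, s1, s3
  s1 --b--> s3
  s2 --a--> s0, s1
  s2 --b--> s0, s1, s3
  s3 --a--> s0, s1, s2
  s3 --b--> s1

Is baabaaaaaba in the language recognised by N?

accepted

Start: {s0}
read b: {s1}
read a: {s0, s1, s3}
read a: {s0, s1, s2, s3}
read b: {s0, s1, s3}
read a: {s0, s1, s2, s3}
read a: {s0, s1, s2, s3}
read a: {s0, s1, s2, s3}
read a: {s0, s1, s2, s3}
read a: {s0, s1, s2, s3}
read b: {s0, s1, s3}
read a: {s0, s1, s2, s3}
Reachable ∩ accepting = {s0, s1} — nonempty.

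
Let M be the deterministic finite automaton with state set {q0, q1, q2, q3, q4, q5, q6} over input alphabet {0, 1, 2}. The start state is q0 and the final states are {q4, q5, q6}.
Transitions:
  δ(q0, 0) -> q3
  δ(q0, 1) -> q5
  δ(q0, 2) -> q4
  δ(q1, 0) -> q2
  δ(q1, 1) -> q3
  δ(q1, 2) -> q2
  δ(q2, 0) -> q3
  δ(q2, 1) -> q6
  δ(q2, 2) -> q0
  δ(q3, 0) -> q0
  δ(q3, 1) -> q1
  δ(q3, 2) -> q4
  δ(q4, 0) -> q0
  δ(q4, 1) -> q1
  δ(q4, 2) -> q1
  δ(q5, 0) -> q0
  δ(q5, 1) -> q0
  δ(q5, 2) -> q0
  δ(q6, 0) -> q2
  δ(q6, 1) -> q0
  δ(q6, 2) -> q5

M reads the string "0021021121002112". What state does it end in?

q4

q0 --0--> q3
q3 --0--> q0
q0 --2--> q4
q4 --1--> q1
q1 --0--> q2
q2 --2--> q0
q0 --1--> q5
q5 --1--> q0
q0 --2--> q4
q4 --1--> q1
q1 --0--> q2
q2 --0--> q3
q3 --2--> q4
q4 --1--> q1
q1 --1--> q3
q3 --2--> q4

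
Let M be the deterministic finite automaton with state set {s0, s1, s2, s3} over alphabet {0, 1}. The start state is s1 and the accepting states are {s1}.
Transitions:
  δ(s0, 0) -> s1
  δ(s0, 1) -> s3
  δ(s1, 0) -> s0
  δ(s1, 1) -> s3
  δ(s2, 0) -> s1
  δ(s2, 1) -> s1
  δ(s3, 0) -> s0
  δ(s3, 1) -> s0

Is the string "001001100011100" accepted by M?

s1 --0--> s0
s0 --0--> s1
s1 --1--> s3
s3 --0--> s0
s0 --0--> s1
s1 --1--> s3
s3 --1--> s0
s0 --0--> s1
s1 --0--> s0
s0 --0--> s1
s1 --1--> s3
s3 --1--> s0
s0 --1--> s3
s3 --0--> s0
s0 --0--> s1
End in state s1, which is an accepting state.

accepted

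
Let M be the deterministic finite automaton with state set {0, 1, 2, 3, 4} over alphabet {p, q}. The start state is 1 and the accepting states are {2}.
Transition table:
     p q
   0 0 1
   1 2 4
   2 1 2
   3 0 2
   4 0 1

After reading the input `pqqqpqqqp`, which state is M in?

0

1 --p--> 2
2 --q--> 2
2 --q--> 2
2 --q--> 2
2 --p--> 1
1 --q--> 4
4 --q--> 1
1 --q--> 4
4 --p--> 0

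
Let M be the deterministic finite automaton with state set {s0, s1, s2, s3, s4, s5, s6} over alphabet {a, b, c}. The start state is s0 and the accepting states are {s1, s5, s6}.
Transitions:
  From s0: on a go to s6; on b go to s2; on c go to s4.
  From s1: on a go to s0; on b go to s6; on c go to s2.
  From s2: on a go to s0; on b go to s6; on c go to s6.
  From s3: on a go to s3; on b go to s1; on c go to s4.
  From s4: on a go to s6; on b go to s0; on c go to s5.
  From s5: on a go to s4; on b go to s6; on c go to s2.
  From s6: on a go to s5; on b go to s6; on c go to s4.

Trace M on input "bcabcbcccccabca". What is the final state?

s0 --b--> s2
s2 --c--> s6
s6 --a--> s5
s5 --b--> s6
s6 --c--> s4
s4 --b--> s0
s0 --c--> s4
s4 --c--> s5
s5 --c--> s2
s2 --c--> s6
s6 --c--> s4
s4 --a--> s6
s6 --b--> s6
s6 --c--> s4
s4 --a--> s6

s6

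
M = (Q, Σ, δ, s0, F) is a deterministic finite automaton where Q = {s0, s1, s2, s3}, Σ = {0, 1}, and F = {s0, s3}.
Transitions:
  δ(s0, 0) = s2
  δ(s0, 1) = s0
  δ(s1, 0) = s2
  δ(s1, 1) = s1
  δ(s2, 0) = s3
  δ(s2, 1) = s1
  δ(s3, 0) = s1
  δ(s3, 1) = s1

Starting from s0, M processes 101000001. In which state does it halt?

s0 --1--> s0
s0 --0--> s2
s2 --1--> s1
s1 --0--> s2
s2 --0--> s3
s3 --0--> s1
s1 --0--> s2
s2 --0--> s3
s3 --1--> s1

s1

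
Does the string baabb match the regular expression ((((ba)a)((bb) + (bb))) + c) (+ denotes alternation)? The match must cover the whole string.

The left alternative (((ba)a)((bb)+(bb))) matches baabb.

yes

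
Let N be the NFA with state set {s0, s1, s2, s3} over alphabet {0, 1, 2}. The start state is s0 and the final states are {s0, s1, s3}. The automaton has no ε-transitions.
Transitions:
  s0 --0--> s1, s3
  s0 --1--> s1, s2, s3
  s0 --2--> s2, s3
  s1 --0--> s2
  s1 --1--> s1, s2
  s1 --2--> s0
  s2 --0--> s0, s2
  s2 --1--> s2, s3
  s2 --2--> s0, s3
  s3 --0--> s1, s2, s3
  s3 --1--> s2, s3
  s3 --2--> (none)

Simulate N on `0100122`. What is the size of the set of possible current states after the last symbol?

Start: {s0}
read 0: {s1, s3}
read 1: {s1, s2, s3}
read 0: {s0, s1, s2, s3}
read 0: {s0, s1, s2, s3}
read 1: {s1, s2, s3}
read 2: {s0, s3}
read 2: {s2, s3}
Final reachable set {s2, s3} has 2 states.

2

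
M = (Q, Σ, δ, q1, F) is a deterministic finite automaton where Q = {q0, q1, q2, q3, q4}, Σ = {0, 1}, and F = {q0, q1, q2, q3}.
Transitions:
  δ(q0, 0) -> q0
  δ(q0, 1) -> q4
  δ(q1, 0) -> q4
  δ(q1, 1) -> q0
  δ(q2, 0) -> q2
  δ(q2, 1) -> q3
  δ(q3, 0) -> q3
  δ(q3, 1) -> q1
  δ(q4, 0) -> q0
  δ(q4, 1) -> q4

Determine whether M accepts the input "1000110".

q1 --1--> q0
q0 --0--> q0
q0 --0--> q0
q0 --0--> q0
q0 --1--> q4
q4 --1--> q4
q4 --0--> q0
End in state q0, which is an accepting state.

accepted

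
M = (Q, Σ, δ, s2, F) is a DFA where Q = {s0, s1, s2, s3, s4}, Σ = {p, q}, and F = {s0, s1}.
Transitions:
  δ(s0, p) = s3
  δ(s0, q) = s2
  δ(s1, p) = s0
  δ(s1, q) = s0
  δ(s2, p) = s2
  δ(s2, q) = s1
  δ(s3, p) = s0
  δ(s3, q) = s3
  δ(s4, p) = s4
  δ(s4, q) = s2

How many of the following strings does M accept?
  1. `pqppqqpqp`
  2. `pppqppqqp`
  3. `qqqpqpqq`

2

`pqppqqpqp`: rejected
`pppqppqqp`: accepted
`qqqpqpqq`: accepted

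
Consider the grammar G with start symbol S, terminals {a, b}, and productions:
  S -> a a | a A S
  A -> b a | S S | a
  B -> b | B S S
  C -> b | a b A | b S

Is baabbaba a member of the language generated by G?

no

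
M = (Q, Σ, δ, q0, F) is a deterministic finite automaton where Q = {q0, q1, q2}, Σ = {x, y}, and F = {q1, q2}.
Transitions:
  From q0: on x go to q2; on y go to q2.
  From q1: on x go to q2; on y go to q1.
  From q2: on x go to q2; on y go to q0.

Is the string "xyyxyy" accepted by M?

accepted

q0 --x--> q2
q2 --y--> q0
q0 --y--> q2
q2 --x--> q2
q2 --y--> q0
q0 --y--> q2
End in state q2, which is an accepting state.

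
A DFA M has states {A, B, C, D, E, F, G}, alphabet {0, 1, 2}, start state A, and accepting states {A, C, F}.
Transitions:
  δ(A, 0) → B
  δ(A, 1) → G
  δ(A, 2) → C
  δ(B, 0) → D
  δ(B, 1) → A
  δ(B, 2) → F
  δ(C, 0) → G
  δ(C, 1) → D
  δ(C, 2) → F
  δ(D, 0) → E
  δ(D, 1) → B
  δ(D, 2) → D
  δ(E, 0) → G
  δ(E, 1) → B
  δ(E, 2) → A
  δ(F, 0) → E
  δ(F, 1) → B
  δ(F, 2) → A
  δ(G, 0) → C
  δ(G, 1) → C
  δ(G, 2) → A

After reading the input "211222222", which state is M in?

C

A --2--> C
C --1--> D
D --1--> B
B --2--> F
F --2--> A
A --2--> C
C --2--> F
F --2--> A
A --2--> C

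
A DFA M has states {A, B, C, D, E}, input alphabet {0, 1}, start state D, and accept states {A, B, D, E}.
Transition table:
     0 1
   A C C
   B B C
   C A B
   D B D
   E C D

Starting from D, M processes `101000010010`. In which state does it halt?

D --1--> D
D --0--> B
B --1--> C
C --0--> A
A --0--> C
C --0--> A
A --0--> C
C --1--> B
B --0--> B
B --0--> B
B --1--> C
C --0--> A

A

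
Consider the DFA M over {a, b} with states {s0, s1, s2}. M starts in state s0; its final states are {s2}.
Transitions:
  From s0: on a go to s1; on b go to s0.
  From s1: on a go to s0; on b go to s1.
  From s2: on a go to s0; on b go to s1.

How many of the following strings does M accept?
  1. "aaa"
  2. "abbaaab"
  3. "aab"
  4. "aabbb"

0

"aaa": rejected
"abbaaab": rejected
"aab": rejected
"aabbb": rejected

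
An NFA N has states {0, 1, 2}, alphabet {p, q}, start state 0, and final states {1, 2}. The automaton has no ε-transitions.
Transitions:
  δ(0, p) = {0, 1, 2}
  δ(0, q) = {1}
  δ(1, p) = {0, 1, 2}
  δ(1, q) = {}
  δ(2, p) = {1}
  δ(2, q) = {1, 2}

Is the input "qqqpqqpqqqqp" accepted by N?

rejected

Start: {0}
read q: {1}
read q: {}
The reachable set is empty and stays empty for the remaining 10 symbols.
Reachable ∩ accepting = {} — empty.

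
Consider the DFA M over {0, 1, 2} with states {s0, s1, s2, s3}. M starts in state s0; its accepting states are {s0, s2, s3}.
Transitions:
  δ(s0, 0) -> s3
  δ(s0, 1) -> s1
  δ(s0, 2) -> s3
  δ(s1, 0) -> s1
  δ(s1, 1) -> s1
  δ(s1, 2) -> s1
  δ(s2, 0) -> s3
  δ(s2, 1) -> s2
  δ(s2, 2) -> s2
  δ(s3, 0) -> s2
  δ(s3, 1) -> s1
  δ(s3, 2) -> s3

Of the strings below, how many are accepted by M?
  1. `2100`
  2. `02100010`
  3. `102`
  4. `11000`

`2100`: rejected
`02100010`: rejected
`102`: rejected
`11000`: rejected

0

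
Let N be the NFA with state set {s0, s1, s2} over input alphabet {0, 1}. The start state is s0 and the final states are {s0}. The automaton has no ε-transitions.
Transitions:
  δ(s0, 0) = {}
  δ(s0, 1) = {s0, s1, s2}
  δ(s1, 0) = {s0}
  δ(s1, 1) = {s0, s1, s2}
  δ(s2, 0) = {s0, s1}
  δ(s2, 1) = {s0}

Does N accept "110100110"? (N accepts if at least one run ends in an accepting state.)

accepted

Start: {s0}
read 1: {s0, s1, s2}
read 1: {s0, s1, s2}
read 0: {s0, s1}
read 1: {s0, s1, s2}
read 0: {s0, s1}
read 0: {s0}
read 1: {s0, s1, s2}
read 1: {s0, s1, s2}
read 0: {s0, s1}
Reachable ∩ accepting = {s0} — nonempty.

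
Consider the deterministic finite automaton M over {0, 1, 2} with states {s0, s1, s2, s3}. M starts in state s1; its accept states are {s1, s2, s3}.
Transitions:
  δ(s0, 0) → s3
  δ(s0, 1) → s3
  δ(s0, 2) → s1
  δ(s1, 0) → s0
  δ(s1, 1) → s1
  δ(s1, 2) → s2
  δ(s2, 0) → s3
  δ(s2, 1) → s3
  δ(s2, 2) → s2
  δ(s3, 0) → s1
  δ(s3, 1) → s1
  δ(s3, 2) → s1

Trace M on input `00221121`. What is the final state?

s3

s1 --0--> s0
s0 --0--> s3
s3 --2--> s1
s1 --2--> s2
s2 --1--> s3
s3 --1--> s1
s1 --2--> s2
s2 --1--> s3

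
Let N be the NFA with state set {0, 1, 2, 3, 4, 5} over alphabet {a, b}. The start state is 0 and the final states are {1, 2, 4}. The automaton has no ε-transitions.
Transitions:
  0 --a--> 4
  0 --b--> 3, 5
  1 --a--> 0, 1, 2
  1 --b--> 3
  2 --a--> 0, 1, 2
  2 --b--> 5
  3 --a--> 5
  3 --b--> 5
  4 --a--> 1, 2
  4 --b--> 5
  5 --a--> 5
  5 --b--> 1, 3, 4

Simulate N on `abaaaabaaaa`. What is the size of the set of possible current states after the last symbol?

Start: {0}
read a: {4}
read b: {5}
read a: {5}
read a: {5}
read a: {5}
read a: {5}
read b: {1, 3, 4}
read a: {0, 1, 2, 5}
read a: {0, 1, 2, 4, 5}
read a: {0, 1, 2, 4, 5}
read a: {0, 1, 2, 4, 5}
Final reachable set {0, 1, 2, 4, 5} has 5 states.

5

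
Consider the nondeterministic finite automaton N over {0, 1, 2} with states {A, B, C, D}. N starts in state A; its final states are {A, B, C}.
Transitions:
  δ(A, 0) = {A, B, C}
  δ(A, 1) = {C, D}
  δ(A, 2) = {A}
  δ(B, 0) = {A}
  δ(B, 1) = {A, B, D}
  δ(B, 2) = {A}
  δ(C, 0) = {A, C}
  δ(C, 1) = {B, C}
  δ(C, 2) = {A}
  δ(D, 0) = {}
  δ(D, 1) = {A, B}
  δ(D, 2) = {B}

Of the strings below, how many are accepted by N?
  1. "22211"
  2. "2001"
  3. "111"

"22211": accepted
"2001": accepted
"111": accepted

3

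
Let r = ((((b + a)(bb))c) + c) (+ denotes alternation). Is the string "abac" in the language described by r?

Neither (((b+a)(bb))c) nor c matches abac.

no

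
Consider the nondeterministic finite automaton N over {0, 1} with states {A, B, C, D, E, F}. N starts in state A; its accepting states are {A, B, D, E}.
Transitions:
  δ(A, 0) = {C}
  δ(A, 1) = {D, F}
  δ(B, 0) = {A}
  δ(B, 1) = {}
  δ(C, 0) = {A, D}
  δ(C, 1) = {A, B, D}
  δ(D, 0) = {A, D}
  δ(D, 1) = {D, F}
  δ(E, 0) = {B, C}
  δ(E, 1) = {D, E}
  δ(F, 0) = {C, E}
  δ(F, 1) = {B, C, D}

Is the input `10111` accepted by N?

Start: {A}
read 1: {D, F}
read 0: {A, C, D, E}
read 1: {A, B, D, E, F}
read 1: {B, C, D, E, F}
read 1: {A, B, C, D, E, F}
Reachable ∩ accepting = {A, B, D, E} — nonempty.

accepted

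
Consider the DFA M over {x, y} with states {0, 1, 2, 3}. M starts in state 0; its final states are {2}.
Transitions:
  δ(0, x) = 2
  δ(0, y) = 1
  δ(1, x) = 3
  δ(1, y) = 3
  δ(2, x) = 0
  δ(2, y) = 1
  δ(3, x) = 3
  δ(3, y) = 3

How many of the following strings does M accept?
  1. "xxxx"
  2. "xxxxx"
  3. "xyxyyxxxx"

1

"xxxx": rejected
"xxxxx": accepted
"xyxyyxxxx": rejected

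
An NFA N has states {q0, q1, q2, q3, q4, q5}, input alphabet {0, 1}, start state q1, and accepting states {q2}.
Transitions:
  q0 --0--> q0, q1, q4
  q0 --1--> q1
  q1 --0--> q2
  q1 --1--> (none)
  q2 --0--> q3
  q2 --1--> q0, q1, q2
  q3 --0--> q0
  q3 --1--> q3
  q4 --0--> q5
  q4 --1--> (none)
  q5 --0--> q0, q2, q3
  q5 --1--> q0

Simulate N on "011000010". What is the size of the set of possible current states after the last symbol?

5

Start: {q1}
read 0: {q2}
read 1: {q0, q1, q2}
read 1: {q0, q1, q2}
read 0: {q0, q1, q2, q3, q4}
read 0: {q0, q1, q2, q3, q4, q5}
read 0: {q0, q1, q2, q3, q4, q5}
read 0: {q0, q1, q2, q3, q4, q5}
read 1: {q0, q1, q2, q3}
read 0: {q0, q1, q2, q3, q4}
Final reachable set {q0, q1, q2, q3, q4} has 5 states.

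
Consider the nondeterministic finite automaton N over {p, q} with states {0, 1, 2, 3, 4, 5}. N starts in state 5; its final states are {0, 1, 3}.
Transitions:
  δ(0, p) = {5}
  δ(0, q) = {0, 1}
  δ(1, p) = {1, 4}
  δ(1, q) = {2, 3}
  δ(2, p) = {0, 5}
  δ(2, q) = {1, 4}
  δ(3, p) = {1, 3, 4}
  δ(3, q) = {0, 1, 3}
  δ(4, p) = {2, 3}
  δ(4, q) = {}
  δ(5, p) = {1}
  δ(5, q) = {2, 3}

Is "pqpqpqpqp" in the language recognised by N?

accepted

Start: {5}
read p: {1}
read q: {2, 3}
read p: {0, 1, 3, 4, 5}
read q: {0, 1, 2, 3}
read p: {0, 1, 3, 4, 5}
read q: {0, 1, 2, 3}
read p: {0, 1, 3, 4, 5}
read q: {0, 1, 2, 3}
read p: {0, 1, 3, 4, 5}
Reachable ∩ accepting = {0, 1, 3} — nonempty.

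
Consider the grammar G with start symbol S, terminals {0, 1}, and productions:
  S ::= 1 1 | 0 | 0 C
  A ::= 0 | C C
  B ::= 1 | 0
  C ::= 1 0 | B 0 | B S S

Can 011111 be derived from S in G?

yes

S ⇒ 0C ⇒ 0BSS ⇒ 01SS ⇒ 0111S ⇒ 011111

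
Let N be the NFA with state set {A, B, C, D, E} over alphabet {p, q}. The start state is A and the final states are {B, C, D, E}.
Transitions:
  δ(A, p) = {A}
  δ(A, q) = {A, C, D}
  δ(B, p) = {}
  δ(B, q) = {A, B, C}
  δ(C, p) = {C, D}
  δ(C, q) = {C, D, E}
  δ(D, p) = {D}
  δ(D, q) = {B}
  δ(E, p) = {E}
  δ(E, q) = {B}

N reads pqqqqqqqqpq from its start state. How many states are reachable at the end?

Start: {A}
read p: {A}
read q: {A, C, D}
read q: {A, B, C, D, E}
read q: {A, B, C, D, E}
read q: {A, B, C, D, E}
read q: {A, B, C, D, E}
read q: {A, B, C, D, E}
read q: {A, B, C, D, E}
read q: {A, B, C, D, E}
read p: {A, C, D, E}
read q: {A, B, C, D, E}
Final reachable set {A, B, C, D, E} has 5 states.

5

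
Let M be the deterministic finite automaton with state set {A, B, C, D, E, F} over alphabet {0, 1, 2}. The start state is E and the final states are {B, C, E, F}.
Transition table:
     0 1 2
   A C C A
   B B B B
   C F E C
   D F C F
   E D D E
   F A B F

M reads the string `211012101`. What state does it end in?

B

E --2--> E
E --1--> D
D --1--> C
C --0--> F
F --1--> B
B --2--> B
B --1--> B
B --0--> B
B --1--> B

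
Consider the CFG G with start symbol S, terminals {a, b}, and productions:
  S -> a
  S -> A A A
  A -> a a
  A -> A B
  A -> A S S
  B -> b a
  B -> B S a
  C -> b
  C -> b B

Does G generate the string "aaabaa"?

no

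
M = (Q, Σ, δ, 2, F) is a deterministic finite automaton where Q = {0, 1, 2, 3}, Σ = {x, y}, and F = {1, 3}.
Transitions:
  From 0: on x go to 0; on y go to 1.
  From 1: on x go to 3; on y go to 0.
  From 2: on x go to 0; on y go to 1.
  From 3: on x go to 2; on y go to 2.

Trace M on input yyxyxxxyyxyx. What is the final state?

2 --y--> 1
1 --y--> 0
0 --x--> 0
0 --y--> 1
1 --x--> 3
3 --x--> 2
2 --x--> 0
0 --y--> 1
1 --y--> 0
0 --x--> 0
0 --y--> 1
1 --x--> 3

3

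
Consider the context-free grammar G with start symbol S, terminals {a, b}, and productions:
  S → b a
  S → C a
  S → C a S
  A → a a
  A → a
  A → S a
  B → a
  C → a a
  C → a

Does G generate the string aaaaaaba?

S ⇒ CaS ⇒ aaaS ⇒ aaaCaS ⇒ aaaaaaS ⇒ aaaaaaba

yes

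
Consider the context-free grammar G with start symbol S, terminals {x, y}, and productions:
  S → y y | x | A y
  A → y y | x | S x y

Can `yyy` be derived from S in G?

yes

S ⇒ Ay ⇒ yyy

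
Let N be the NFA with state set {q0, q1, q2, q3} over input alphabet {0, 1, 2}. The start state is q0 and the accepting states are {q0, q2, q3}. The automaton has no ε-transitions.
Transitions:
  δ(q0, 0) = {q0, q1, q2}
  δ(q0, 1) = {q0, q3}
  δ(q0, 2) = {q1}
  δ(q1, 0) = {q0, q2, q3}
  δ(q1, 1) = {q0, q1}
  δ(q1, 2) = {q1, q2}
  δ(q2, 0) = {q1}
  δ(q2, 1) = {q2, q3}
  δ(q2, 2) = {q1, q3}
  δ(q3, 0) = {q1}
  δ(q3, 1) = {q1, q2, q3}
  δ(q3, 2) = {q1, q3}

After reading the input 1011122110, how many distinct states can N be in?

4

Start: {q0}
read 1: {q0, q3}
read 0: {q0, q1, q2}
read 1: {q0, q1, q2, q3}
read 1: {q0, q1, q2, q3}
read 1: {q0, q1, q2, q3}
read 2: {q1, q2, q3}
read 2: {q1, q2, q3}
read 1: {q0, q1, q2, q3}
read 1: {q0, q1, q2, q3}
read 0: {q0, q1, q2, q3}
Final reachable set {q0, q1, q2, q3} has 4 states.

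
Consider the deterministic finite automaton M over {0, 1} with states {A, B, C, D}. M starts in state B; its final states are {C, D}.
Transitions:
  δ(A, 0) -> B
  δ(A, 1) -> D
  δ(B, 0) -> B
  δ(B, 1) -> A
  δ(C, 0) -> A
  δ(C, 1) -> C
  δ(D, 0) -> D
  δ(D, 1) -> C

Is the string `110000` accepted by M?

accepted

B --1--> A
A --1--> D
D --0--> D
D --0--> D
D --0--> D
D --0--> D
End in state D, which is an accepting state.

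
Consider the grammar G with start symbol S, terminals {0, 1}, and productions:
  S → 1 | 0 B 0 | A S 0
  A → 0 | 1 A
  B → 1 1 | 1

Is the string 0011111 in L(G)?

no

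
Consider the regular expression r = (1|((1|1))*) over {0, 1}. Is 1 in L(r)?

yes

The left alternative 1 matches 1.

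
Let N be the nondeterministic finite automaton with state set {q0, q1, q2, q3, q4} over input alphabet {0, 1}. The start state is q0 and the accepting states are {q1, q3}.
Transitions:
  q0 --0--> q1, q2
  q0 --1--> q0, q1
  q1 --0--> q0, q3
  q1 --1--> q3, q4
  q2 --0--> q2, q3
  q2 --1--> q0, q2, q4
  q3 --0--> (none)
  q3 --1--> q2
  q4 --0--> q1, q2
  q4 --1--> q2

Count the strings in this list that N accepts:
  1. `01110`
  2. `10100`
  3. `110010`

3

`01110`: accepted
`10100`: accepted
`110010`: accepted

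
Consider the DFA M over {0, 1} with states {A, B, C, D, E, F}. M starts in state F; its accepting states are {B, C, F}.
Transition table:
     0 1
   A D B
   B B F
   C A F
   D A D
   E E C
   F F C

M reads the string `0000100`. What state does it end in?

D

F --0--> F
F --0--> F
F --0--> F
F --0--> F
F --1--> C
C --0--> A
A --0--> D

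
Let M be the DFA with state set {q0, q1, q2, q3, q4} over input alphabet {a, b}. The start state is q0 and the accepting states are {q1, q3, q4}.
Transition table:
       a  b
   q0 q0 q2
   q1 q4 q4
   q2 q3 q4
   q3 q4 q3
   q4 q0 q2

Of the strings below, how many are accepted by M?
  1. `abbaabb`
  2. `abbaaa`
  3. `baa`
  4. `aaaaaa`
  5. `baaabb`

`abbaabb`: accepted
`abbaaa`: rejected
`baa`: accepted
`aaaaaa`: rejected
`baaabb`: accepted

3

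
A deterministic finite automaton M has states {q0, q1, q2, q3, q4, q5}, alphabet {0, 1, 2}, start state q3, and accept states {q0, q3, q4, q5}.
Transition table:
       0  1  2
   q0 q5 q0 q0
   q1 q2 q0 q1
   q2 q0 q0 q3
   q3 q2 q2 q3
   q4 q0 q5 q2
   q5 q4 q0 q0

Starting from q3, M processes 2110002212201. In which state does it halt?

q0

q3 --2--> q3
q3 --1--> q2
q2 --1--> q0
q0 --0--> q5
q5 --0--> q4
q4 --0--> q0
q0 --2--> q0
q0 --2--> q0
q0 --1--> q0
q0 --2--> q0
q0 --2--> q0
q0 --0--> q5
q5 --1--> q0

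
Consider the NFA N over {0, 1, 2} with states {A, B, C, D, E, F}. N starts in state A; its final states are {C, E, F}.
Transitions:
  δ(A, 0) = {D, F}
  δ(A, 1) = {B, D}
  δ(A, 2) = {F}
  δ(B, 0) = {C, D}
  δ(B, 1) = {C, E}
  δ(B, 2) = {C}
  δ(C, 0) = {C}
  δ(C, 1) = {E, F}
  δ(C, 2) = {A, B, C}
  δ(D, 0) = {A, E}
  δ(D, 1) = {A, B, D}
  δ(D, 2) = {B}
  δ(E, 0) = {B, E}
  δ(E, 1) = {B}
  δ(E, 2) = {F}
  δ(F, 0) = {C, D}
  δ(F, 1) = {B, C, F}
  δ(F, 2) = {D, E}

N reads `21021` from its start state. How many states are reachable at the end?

Start: {A}
read 2: {F}
read 1: {B, C, F}
read 0: {C, D}
read 2: {A, B, C}
read 1: {B, C, D, E, F}
Final reachable set {B, C, D, E, F} has 5 states.

5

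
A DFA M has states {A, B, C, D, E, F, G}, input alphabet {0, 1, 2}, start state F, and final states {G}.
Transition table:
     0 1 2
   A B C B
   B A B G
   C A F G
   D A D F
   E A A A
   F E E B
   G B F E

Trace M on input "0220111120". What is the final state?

A

F --0--> E
E --2--> A
A --2--> B
B --0--> A
A --1--> C
C --1--> F
F --1--> E
E --1--> A
A --2--> B
B --0--> A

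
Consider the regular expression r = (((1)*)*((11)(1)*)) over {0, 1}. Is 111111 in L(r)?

Split as ε·111111: ((1)*)* matches ε and ((11)(1)*) matches 111111.

yes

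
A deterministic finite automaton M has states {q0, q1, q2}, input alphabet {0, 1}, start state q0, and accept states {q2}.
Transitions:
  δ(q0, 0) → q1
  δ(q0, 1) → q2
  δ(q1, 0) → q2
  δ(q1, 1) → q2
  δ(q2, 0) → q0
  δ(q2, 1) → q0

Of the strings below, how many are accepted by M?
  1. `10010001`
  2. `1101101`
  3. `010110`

`10010001`: rejected
`1101101`: accepted
`010110`: rejected

1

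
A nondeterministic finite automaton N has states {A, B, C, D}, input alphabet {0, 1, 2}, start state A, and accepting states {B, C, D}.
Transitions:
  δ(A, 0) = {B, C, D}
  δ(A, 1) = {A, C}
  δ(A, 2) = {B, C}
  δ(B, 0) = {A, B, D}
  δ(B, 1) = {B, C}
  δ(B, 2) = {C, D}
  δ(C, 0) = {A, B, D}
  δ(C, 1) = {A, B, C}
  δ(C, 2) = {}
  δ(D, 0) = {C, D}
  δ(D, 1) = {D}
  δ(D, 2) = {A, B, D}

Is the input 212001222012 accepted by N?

accepted

Start: {A}
read 2: {B, C}
read 1: {A, B, C}
read 2: {B, C, D}
read 0: {A, B, C, D}
read 0: {A, B, C, D}
read 1: {A, B, C, D}
read 2: {A, B, C, D}
read 2: {A, B, C, D}
read 2: {A, B, C, D}
read 0: {A, B, C, D}
read 1: {A, B, C, D}
read 2: {A, B, C, D}
Reachable ∩ accepting = {B, C, D} — nonempty.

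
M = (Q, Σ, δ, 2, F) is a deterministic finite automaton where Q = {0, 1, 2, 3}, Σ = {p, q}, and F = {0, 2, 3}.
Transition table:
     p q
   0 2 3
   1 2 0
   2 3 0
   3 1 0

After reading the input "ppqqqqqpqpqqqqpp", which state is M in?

2 --p--> 3
3 --p--> 1
1 --q--> 0
0 --q--> 3
3 --q--> 0
0 --q--> 3
3 --q--> 0
0 --p--> 2
2 --q--> 0
0 --p--> 2
2 --q--> 0
0 --q--> 3
3 --q--> 0
0 --q--> 3
3 --p--> 1
1 --p--> 2

2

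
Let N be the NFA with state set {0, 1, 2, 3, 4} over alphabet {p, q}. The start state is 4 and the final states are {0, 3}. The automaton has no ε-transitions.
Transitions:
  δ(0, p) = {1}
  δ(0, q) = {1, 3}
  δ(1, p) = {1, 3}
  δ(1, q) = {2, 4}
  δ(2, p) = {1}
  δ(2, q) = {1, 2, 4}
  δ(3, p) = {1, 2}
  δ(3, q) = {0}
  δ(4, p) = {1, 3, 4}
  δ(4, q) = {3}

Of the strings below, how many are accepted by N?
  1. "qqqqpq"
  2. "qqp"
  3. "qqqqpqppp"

2

"qqqqpq": accepted
"qqp": rejected
"qqqqpqppp": accepted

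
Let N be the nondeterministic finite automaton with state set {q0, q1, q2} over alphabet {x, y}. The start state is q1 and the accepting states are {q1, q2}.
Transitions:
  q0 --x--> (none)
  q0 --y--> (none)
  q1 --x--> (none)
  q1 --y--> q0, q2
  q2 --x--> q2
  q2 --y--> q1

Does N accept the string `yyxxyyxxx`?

Start: {q1}
read y: {q0, q2}
read y: {q1}
read x: {}
The reachable set is empty and stays empty for the remaining 6 symbols.
Reachable ∩ accepting = {} — empty.

rejected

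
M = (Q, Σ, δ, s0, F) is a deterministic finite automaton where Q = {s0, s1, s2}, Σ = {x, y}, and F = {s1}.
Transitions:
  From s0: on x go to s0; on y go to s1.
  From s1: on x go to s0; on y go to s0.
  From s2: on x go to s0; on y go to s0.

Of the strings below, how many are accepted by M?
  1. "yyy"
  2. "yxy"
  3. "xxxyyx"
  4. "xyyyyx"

"yyy": accepted
"yxy": accepted
"xxxyyx": rejected
"xyyyyx": rejected

2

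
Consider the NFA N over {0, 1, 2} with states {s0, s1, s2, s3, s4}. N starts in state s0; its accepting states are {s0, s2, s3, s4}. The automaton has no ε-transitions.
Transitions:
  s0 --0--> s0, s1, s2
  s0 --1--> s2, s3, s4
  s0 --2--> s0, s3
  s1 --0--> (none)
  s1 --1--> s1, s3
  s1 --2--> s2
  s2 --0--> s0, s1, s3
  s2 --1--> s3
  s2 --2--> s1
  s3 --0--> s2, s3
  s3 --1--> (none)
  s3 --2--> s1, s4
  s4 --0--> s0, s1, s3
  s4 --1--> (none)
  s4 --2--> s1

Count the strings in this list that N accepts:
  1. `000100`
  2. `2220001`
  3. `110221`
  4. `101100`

`000100`: accepted
`2220001`: accepted
`110221`: accepted
`101100`: accepted

4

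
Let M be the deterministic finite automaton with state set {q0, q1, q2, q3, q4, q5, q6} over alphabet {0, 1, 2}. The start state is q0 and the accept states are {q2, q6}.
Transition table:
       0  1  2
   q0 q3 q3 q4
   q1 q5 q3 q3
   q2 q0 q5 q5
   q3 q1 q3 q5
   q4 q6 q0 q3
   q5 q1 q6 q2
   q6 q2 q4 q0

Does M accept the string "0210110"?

q0 --0--> q3
q3 --2--> q5
q5 --1--> q6
q6 --0--> q2
q2 --1--> q5
q5 --1--> q6
q6 --0--> q2
End in state q2, which is an accepting state.

accepted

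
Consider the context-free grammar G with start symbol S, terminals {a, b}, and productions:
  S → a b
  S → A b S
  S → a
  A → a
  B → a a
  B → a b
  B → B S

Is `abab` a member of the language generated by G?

yes

S ⇒ AbS ⇒ abS ⇒ abab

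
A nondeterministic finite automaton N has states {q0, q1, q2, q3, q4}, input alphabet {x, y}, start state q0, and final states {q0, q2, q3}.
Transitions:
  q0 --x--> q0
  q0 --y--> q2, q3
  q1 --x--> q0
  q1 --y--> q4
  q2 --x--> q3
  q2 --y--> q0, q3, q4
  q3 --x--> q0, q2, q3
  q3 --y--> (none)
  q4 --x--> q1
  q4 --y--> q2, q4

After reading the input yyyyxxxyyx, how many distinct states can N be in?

4

Start: {q0}
read y: {q2, q3}
read y: {q0, q3, q4}
read y: {q2, q3, q4}
read y: {q0, q2, q3, q4}
read x: {q0, q1, q2, q3}
read x: {q0, q2, q3}
read x: {q0, q2, q3}
read y: {q0, q2, q3, q4}
read y: {q0, q2, q3, q4}
read x: {q0, q1, q2, q3}
Final reachable set {q0, q1, q2, q3} has 4 states.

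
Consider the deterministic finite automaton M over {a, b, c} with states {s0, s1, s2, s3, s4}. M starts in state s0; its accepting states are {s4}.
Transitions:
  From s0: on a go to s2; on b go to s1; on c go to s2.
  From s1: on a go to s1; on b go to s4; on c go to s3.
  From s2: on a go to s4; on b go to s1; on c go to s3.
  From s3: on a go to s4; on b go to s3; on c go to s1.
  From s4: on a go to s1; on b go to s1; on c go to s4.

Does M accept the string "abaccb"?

s0 --a--> s2
s2 --b--> s1
s1 --a--> s1
s1 --c--> s3
s3 --c--> s1
s1 --b--> s4
End in state s4, which is an accepting state.

accepted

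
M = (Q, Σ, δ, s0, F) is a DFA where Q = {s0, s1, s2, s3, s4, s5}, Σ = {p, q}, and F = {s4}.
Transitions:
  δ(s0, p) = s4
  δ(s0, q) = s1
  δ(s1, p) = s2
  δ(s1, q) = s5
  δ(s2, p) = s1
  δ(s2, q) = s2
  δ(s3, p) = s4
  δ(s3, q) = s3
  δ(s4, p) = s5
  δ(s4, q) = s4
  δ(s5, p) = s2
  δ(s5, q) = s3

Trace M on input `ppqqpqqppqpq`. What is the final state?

s5

s0 --p--> s4
s4 --p--> s5
s5 --q--> s3
s3 --q--> s3
s3 --p--> s4
s4 --q--> s4
s4 --q--> s4
s4 --p--> s5
s5 --p--> s2
s2 --q--> s2
s2 --p--> s1
s1 --q--> s5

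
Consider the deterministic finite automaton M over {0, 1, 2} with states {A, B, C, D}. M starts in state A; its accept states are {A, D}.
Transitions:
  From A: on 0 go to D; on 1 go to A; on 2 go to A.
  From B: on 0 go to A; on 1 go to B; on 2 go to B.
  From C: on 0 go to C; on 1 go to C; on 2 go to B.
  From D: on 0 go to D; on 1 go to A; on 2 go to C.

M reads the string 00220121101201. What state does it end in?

A --0--> D
D --0--> D
D --2--> C
C --2--> B
B --0--> A
A --1--> A
A --2--> A
A --1--> A
A --1--> A
A --0--> D
D --1--> A
A --2--> A
A --0--> D
D --1--> A

A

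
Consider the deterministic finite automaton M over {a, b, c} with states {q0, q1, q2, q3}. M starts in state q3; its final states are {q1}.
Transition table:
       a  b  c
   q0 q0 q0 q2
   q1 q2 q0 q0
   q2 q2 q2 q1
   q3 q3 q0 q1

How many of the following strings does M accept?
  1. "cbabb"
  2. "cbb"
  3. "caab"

0

"cbabb": rejected
"cbb": rejected
"caab": rejected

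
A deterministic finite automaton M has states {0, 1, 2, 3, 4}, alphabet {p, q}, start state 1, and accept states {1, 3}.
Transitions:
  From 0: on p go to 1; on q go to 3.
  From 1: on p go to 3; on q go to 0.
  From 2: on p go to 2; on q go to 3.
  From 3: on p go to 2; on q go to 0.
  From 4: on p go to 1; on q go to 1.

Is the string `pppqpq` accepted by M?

1 --p--> 3
3 --p--> 2
2 --p--> 2
2 --q--> 3
3 --p--> 2
2 --q--> 3
End in state 3, which is an accepting state.

accepted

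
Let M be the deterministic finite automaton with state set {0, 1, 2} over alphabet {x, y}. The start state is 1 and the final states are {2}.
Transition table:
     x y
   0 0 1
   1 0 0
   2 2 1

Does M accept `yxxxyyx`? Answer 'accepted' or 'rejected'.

1 --y--> 0
0 --x--> 0
0 --x--> 0
0 --x--> 0
0 --y--> 1
1 --y--> 0
0 --x--> 0
End in state 0, which is not an accepting state.

rejected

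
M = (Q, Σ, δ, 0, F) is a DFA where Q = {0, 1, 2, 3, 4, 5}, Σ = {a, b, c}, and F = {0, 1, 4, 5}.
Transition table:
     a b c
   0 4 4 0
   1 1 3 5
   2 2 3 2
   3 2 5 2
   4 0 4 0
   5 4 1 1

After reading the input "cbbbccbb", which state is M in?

4

0 --c--> 0
0 --b--> 4
4 --b--> 4
4 --b--> 4
4 --c--> 0
0 --c--> 0
0 --b--> 4
4 --b--> 4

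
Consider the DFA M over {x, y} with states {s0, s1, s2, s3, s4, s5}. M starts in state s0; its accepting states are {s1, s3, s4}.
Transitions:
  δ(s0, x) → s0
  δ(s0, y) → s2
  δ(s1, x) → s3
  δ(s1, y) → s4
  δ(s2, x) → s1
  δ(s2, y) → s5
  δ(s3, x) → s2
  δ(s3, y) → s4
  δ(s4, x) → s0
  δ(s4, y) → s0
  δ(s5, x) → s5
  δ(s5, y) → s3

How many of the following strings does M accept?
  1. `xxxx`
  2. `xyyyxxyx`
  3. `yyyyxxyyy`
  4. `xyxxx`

`xxxx`: rejected
`xyyyxxyx`: rejected
`yyyyxxyyy`: accepted
`xyxxx`: rejected

1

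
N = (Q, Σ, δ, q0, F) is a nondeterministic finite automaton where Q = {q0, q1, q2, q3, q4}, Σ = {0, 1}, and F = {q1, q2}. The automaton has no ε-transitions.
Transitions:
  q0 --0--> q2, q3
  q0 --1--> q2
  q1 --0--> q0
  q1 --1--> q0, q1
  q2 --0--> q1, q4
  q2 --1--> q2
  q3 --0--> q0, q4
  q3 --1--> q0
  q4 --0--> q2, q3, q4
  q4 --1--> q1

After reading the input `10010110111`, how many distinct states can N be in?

Start: {q0}
read 1: {q2}
read 0: {q1, q4}
read 0: {q0, q2, q3, q4}
read 1: {q0, q1, q2}
read 0: {q0, q1, q2, q3, q4}
read 1: {q0, q1, q2}
read 1: {q0, q1, q2}
read 0: {q0, q1, q2, q3, q4}
read 1: {q0, q1, q2}
read 1: {q0, q1, q2}
read 1: {q0, q1, q2}
Final reachable set {q0, q1, q2} has 3 states.

3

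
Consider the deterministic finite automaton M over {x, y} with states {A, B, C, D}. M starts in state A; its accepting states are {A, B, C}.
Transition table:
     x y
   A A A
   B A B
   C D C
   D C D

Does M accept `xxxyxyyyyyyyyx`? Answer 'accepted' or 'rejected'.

accepted

A --x--> A
A --x--> A
A --x--> A
A --y--> A
A --x--> A
A --y--> A
A --y--> A
A --y--> A
A --y--> A
A --y--> A
A --y--> A
A --y--> A
A --y--> A
A --x--> A
End in state A, which is an accepting state.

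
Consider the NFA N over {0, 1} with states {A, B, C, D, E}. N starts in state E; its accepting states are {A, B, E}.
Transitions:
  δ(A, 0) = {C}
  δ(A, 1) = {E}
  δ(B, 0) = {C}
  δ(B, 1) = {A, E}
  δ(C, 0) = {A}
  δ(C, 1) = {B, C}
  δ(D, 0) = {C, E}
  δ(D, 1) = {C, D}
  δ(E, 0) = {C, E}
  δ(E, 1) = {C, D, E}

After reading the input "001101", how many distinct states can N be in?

Start: {E}
read 0: {C, E}
read 0: {A, C, E}
read 1: {B, C, D, E}
read 1: {A, B, C, D, E}
read 0: {A, C, E}
read 1: {B, C, D, E}
Final reachable set {B, C, D, E} has 4 states.

4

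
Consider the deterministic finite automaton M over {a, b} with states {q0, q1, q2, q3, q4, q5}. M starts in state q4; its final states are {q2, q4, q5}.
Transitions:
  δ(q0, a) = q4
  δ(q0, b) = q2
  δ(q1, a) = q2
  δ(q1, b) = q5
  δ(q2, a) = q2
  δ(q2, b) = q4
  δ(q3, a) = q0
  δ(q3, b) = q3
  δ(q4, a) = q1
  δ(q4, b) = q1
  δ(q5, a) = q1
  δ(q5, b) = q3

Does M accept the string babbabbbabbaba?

accepted

q4 --b--> q1
q1 --a--> q2
q2 --b--> q4
q4 --b--> q1
q1 --a--> q2
q2 --b--> q4
q4 --b--> q1
q1 --b--> q5
q5 --a--> q1
q1 --b--> q5
q5 --b--> q3
q3 --a--> q0
q0 --b--> q2
q2 --a--> q2
End in state q2, which is an accepting state.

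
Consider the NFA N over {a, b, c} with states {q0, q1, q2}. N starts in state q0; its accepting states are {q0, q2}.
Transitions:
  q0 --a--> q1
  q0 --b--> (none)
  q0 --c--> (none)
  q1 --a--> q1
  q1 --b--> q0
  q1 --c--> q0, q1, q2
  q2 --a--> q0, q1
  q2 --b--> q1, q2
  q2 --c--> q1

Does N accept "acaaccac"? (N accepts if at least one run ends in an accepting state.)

Start: {q0}
read a: {q1}
read c: {q0, q1, q2}
read a: {q0, q1}
read a: {q1}
read c: {q0, q1, q2}
read c: {q0, q1, q2}
read a: {q0, q1}
read c: {q0, q1, q2}
Reachable ∩ accepting = {q0, q2} — nonempty.

accepted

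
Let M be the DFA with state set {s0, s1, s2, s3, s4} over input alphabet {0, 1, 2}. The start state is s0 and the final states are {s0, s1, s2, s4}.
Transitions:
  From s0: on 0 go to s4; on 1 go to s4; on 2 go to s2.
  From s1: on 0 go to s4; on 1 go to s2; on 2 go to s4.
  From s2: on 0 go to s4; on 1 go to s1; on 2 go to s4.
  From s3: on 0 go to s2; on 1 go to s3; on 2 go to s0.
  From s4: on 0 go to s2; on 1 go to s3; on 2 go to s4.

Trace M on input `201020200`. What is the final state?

s0 --2--> s2
s2 --0--> s4
s4 --1--> s3
s3 --0--> s2
s2 --2--> s4
s4 --0--> s2
s2 --2--> s4
s4 --0--> s2
s2 --0--> s4

s4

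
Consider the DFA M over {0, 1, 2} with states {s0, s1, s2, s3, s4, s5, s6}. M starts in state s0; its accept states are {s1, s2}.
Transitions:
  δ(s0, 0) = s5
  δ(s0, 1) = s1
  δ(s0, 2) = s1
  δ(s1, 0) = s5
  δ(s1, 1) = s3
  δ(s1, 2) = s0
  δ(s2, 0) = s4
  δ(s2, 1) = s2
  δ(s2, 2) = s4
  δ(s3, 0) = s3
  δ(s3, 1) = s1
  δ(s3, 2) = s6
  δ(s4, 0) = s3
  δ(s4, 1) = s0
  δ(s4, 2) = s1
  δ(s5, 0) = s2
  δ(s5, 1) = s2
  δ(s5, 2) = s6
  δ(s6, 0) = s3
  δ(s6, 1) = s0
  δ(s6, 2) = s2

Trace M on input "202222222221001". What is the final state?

s2

s0 --2--> s1
s1 --0--> s5
s5 --2--> s6
s6 --2--> s2
s2 --2--> s4
s4 --2--> s1
s1 --2--> s0
s0 --2--> s1
s1 --2--> s0
s0 --2--> s1
s1 --2--> s0
s0 --1--> s1
s1 --0--> s5
s5 --0--> s2
s2 --1--> s2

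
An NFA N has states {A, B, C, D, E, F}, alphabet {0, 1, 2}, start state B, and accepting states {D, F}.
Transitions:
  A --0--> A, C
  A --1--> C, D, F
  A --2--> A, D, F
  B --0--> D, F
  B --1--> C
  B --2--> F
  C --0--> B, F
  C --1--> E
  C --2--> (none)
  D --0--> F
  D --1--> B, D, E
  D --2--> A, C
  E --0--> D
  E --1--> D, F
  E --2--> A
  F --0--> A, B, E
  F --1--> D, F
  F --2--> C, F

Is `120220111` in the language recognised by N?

Start: {B}
read 1: {C}
read 2: {}
The reachable set is empty and stays empty for the remaining 7 symbols.
Reachable ∩ accepting = {} — empty.

rejected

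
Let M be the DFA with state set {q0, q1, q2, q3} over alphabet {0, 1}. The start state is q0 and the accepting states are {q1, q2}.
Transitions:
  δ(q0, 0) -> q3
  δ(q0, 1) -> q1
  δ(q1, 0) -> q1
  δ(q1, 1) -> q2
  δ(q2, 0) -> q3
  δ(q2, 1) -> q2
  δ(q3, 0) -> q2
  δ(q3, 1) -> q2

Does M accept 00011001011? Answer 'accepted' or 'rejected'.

accepted

q0 --0--> q3
q3 --0--> q2
q2 --0--> q3
q3 --1--> q2
q2 --1--> q2
q2 --0--> q3
q3 --0--> q2
q2 --1--> q2
q2 --0--> q3
q3 --1--> q2
q2 --1--> q2
End in state q2, which is an accepting state.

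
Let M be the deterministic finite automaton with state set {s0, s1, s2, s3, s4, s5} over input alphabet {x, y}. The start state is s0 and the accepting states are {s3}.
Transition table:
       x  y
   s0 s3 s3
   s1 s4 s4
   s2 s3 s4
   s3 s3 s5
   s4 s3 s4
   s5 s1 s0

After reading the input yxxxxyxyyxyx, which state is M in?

s0 --y--> s3
s3 --x--> s3
s3 --x--> s3
s3 --x--> s3
s3 --x--> s3
s3 --y--> s5
s5 --x--> s1
s1 --y--> s4
s4 --y--> s4
s4 --x--> s3
s3 --y--> s5
s5 --x--> s1

s1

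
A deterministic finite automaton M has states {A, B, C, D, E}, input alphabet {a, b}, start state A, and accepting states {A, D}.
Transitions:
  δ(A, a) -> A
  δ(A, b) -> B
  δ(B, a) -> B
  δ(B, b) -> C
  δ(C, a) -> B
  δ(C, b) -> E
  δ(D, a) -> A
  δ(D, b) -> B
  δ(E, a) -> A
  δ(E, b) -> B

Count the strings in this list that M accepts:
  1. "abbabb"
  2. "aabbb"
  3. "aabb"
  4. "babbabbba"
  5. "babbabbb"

"abbabb": rejected
"aabbb": rejected
"aabb": rejected
"babbabbba": accepted
"babbabbb": rejected

1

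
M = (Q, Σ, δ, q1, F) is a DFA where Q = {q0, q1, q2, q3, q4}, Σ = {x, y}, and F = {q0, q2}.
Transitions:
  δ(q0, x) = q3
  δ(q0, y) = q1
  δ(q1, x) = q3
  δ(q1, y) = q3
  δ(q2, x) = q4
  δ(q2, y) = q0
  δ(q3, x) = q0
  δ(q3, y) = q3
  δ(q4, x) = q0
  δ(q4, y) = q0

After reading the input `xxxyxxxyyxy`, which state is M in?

q1

q1 --x--> q3
q3 --x--> q0
q0 --x--> q3
q3 --y--> q3
q3 --x--> q0
q0 --x--> q3
q3 --x--> q0
q0 --y--> q1
q1 --y--> q3
q3 --x--> q0
q0 --y--> q1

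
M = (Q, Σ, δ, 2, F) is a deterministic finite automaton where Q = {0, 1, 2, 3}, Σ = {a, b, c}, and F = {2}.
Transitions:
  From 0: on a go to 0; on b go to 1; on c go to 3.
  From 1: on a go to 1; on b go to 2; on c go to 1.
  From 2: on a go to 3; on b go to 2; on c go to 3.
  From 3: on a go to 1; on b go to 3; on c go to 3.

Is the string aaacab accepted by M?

accepted

2 --a--> 3
3 --a--> 1
1 --a--> 1
1 --c--> 1
1 --a--> 1
1 --b--> 2
End in state 2, which is an accepting state.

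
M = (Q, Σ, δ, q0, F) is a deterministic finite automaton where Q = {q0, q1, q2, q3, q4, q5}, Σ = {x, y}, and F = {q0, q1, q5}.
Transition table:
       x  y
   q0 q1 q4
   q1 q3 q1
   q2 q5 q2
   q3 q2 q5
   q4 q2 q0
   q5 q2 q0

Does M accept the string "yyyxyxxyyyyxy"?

accepted

q0 --y--> q4
q4 --y--> q0
q0 --y--> q4
q4 --x--> q2
q2 --y--> q2
q2 --x--> q5
q5 --x--> q2
q2 --y--> q2
q2 --y--> q2
q2 --y--> q2
q2 --y--> q2
q2 --x--> q5
q5 --y--> q0
End in state q0, which is an accepting state.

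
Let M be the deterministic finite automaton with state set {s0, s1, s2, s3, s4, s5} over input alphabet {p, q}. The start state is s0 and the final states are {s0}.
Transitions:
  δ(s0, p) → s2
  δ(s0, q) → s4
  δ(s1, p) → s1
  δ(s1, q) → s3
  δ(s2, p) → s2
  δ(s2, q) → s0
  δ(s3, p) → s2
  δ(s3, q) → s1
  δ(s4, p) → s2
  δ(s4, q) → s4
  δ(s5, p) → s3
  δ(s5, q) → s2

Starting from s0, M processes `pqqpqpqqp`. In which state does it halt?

s2

s0 --p--> s2
s2 --q--> s0
s0 --q--> s4
s4 --p--> s2
s2 --q--> s0
s0 --p--> s2
s2 --q--> s0
s0 --q--> s4
s4 --p--> s2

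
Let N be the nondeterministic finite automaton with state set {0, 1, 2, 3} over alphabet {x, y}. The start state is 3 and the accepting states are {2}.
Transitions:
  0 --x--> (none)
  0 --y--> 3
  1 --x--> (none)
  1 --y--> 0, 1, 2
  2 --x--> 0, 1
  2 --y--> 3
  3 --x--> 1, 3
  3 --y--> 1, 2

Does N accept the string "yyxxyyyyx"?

rejected

Start: {3}
read y: {1, 2}
read y: {0, 1, 2, 3}
read x: {0, 1, 3}
read x: {1, 3}
read y: {0, 1, 2}
read y: {0, 1, 2, 3}
read y: {0, 1, 2, 3}
read y: {0, 1, 2, 3}
read x: {0, 1, 3}
Reachable ∩ accepting = {} — empty.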